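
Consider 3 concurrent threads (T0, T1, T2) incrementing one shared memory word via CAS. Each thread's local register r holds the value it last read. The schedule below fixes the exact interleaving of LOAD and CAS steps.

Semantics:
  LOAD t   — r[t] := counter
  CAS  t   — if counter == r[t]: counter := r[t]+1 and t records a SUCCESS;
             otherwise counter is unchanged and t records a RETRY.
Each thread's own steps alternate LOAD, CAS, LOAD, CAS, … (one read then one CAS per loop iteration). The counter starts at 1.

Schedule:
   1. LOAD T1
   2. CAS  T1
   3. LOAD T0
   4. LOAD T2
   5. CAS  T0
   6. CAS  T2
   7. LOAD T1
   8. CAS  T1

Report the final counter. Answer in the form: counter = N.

1. LOAD T1 → mem=1 r[T1]=1 [LOAD]
2. CAS T1 → mem=2 r[T1]=1 [OK]
3. LOAD T0 → mem=2 r[T0]=2 [LOAD]
4. LOAD T2 → mem=2 r[T2]=2 [LOAD]
5. CAS T0 → mem=3 r[T0]=2 [OK]
6. CAS T2 → mem=3 r[T2]=2 [RETRY]
7. LOAD T1 → mem=3 r[T1]=3 [LOAD]
8. CAS T1 → mem=4 r[T1]=3 [OK]

counter = 4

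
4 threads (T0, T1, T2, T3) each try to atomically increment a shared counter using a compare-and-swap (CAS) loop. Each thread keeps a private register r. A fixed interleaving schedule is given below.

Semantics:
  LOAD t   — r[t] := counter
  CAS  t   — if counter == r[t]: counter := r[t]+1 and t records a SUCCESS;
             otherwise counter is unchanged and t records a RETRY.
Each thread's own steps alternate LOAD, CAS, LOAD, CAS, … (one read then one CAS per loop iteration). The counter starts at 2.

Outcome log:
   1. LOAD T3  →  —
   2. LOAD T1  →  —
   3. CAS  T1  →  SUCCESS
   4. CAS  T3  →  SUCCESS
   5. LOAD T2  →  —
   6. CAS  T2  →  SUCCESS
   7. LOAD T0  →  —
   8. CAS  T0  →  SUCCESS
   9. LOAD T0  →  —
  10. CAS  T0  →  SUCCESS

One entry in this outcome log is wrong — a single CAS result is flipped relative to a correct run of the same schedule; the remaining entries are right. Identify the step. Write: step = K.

step = 4

Correct run:
[1] T3.load  rd  (counter 2, T3.r 2)
[2] T1.load  rd  (counter 2, T1.r 2)
[3] T1.cas  hit  (counter 3, T1.r 2)
[4] T3.cas  miss  (counter 3, T3.r 2)
[5] T2.load  rd  (counter 3, T2.r 3)
[6] T2.cas  hit  (counter 4, T2.r 3)
[7] T0.load  rd  (counter 4, T0.r 4)
[8] T0.cas  hit  (counter 5, T0.r 4)
[9] T0.load  rd  (counter 5, T0.r 5)
[10] T0.cas  hit  (counter 6, T0.r 5)
Flip is step 4.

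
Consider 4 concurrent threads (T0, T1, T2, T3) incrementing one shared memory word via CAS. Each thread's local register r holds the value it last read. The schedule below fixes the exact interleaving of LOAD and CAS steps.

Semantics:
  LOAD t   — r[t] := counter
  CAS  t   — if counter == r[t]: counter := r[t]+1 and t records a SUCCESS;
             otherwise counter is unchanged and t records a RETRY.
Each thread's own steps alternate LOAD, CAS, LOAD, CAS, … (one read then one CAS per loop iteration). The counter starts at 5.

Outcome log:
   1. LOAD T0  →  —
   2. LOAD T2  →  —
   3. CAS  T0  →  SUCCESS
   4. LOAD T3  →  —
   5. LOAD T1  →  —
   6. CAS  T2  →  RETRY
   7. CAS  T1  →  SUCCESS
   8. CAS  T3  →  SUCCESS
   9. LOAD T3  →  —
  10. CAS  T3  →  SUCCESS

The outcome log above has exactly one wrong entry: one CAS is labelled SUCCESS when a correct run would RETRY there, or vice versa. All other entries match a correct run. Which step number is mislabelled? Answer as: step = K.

step = 8

Reference trace:
[1] T0.load  rd  (counter 5, T0.r 5)
[2] T2.load  rd  (counter 5, T2.r 5)
[3] T0.cas  hit  (counter 6, T0.r 5)
[4] T3.load  rd  (counter 6, T3.r 6)
[5] T1.load  rd  (counter 6, T1.r 6)
[6] T2.cas  miss  (counter 6, T2.r 5)
[7] T1.cas  hit  (counter 7, T1.r 6)
[8] T3.cas  miss  (counter 7, T3.r 6)
[9] T3.load  rd  (counter 7, T3.r 7)
[10] T3.cas  hit  (counter 8, T3.r 7)
Flip is step 8.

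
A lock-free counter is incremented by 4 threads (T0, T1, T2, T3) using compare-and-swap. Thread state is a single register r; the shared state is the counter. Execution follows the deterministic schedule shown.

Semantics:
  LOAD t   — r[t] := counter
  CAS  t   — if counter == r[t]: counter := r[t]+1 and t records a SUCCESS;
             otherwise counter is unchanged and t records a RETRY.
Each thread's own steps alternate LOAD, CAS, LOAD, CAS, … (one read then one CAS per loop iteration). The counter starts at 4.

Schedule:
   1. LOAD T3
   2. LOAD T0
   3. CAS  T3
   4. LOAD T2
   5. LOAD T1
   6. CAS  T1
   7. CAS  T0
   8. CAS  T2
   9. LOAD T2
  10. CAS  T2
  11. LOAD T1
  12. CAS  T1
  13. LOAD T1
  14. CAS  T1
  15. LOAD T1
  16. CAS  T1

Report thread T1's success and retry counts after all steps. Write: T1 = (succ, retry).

1. LOAD T3 → mem=4 r[T3]=4 [LOAD]
2. LOAD T0 → mem=4 r[T0]=4 [LOAD]
3. CAS T3 → mem=5 r[T3]=4 [OK]
4. LOAD T2 → mem=5 r[T2]=5 [LOAD]
5. LOAD T1 → mem=5 r[T1]=5 [LOAD]
6. CAS T1 → mem=6 r[T1]=5 [OK]
7. CAS T0 → mem=6 r[T0]=4 [RETRY]
8. CAS T2 → mem=6 r[T2]=5 [RETRY]
9. LOAD T2 → mem=6 r[T2]=6 [LOAD]
10. CAS T2 → mem=7 r[T2]=6 [OK]
11. LOAD T1 → mem=7 r[T1]=7 [LOAD]
12. CAS T1 → mem=8 r[T1]=7 [OK]
13. LOAD T1 → mem=8 r[T1]=8 [LOAD]
14. CAS T1 → mem=9 r[T1]=8 [OK]
15. LOAD T1 → mem=9 r[T1]=9 [LOAD]
16. CAS T1 → mem=10 r[T1]=9 [OK]

T1 = (4, 0)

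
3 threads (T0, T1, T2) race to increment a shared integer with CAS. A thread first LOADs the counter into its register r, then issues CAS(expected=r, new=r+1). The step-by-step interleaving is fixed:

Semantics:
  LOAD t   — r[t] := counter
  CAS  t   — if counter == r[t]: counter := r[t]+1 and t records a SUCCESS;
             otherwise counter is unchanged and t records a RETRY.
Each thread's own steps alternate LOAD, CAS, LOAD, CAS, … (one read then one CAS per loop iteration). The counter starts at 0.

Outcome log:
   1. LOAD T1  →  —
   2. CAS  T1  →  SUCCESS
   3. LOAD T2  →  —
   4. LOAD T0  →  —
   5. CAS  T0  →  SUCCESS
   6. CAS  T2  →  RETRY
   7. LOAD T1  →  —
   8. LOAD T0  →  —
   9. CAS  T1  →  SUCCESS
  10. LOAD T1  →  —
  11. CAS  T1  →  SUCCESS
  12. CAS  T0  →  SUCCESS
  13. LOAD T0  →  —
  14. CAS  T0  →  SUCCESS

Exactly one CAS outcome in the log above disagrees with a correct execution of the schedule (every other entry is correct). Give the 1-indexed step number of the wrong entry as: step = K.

step = 12

Correct run:
step 1: T1 LOAD ⇒ load; ctr=0 reg=0
step 2: T1 CAS ⇒ ok; ctr=1 reg=0
step 3: T2 LOAD ⇒ load; ctr=1 reg=1
step 4: T0 LOAD ⇒ load; ctr=1 reg=1
step 5: T0 CAS ⇒ ok; ctr=2 reg=1
step 6: T2 CAS ⇒ retry; ctr=2 reg=1
step 7: T1 LOAD ⇒ load; ctr=2 reg=2
step 8: T0 LOAD ⇒ load; ctr=2 reg=2
step 9: T1 CAS ⇒ ok; ctr=3 reg=2
step 10: T1 LOAD ⇒ load; ctr=3 reg=3
step 11: T1 CAS ⇒ ok; ctr=4 reg=3
step 12: T0 CAS ⇒ retry; ctr=4 reg=2
step 13: T0 LOAD ⇒ load; ctr=4 reg=4
step 14: T0 CAS ⇒ ok; ctr=5 reg=4
Flip is step 12.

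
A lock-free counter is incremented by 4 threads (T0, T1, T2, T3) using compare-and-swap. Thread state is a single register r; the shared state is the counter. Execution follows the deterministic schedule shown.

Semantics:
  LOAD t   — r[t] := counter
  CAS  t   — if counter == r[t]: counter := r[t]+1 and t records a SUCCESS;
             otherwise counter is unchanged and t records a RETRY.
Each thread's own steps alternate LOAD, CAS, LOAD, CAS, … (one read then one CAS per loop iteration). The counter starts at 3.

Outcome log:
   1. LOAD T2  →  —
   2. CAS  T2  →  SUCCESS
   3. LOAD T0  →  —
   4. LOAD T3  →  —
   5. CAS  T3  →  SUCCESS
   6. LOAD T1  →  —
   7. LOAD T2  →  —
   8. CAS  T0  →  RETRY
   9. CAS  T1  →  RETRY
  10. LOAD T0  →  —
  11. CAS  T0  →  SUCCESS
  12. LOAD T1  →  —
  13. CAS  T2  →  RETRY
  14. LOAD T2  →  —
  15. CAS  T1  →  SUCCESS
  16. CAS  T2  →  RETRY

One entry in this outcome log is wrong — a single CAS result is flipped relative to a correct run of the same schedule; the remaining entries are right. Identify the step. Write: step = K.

Correct run:
#1 T2 reads 3
#2 T2 CAS(3→4) writes; counter now 4
#3 T0 reads 4
#4 T3 reads 4
#5 T3 CAS(4→5) writes; counter now 5
#6 T1 reads 5
#7 T2 reads 5
#8 T0 CAS(4→5) fails; counter now 5
#9 T1 CAS(5→6) writes; counter now 6
#10 T0 reads 6
#11 T0 CAS(6→7) writes; counter now 7
#12 T1 reads 7
#13 T2 CAS(5→6) fails; counter now 7
#14 T2 reads 7
#15 T1 CAS(7→8) writes; counter now 8
#16 T2 CAS(7→8) fails; counter now 8
Mismatch at 9.

step = 9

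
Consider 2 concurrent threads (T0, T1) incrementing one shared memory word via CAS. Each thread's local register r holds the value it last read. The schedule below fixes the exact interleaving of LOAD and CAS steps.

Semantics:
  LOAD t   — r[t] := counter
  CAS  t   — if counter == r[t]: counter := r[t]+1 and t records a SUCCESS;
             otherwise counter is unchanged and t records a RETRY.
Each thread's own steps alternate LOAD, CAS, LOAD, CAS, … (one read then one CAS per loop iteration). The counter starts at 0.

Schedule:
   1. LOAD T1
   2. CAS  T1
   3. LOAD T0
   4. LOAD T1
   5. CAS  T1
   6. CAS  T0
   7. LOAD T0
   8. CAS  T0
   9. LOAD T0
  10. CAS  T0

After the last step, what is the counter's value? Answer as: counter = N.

counter = 4

step 1: T1 LOAD ⇒ load; ctr=0 reg=0
step 2: T1 CAS ⇒ ok; ctr=1 reg=0
step 3: T0 LOAD ⇒ load; ctr=1 reg=1
step 4: T1 LOAD ⇒ load; ctr=1 reg=1
step 5: T1 CAS ⇒ ok; ctr=2 reg=1
step 6: T0 CAS ⇒ retry; ctr=2 reg=1
step 7: T0 LOAD ⇒ load; ctr=2 reg=2
step 8: T0 CAS ⇒ ok; ctr=3 reg=2
step 9: T0 LOAD ⇒ load; ctr=3 reg=3
step 10: T0 CAS ⇒ ok; ctr=4 reg=3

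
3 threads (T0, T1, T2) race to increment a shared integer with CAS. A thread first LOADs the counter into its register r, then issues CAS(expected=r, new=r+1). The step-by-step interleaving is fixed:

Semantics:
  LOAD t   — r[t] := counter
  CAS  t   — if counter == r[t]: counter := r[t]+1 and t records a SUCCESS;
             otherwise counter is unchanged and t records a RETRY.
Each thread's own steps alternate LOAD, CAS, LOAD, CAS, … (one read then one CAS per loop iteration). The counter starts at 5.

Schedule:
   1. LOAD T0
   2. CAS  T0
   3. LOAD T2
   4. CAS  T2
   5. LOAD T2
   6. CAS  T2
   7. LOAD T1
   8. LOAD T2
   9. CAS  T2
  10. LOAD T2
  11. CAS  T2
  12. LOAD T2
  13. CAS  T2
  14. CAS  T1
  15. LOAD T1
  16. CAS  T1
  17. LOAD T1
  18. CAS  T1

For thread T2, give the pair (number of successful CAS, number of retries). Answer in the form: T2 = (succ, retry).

step 1: T0 LOAD ⇒ load; ctr=5 reg=5
step 2: T0 CAS ⇒ ok; ctr=6 reg=5
step 3: T2 LOAD ⇒ load; ctr=6 reg=6
step 4: T2 CAS ⇒ ok; ctr=7 reg=6
step 5: T2 LOAD ⇒ load; ctr=7 reg=7
step 6: T2 CAS ⇒ ok; ctr=8 reg=7
step 7: T1 LOAD ⇒ load; ctr=8 reg=8
step 8: T2 LOAD ⇒ load; ctr=8 reg=8
step 9: T2 CAS ⇒ ok; ctr=9 reg=8
step 10: T2 LOAD ⇒ load; ctr=9 reg=9
step 11: T2 CAS ⇒ ok; ctr=10 reg=9
step 12: T2 LOAD ⇒ load; ctr=10 reg=10
step 13: T2 CAS ⇒ ok; ctr=11 reg=10
step 14: T1 CAS ⇒ retry; ctr=11 reg=8
step 15: T1 LOAD ⇒ load; ctr=11 reg=11
step 16: T1 CAS ⇒ ok; ctr=12 reg=11
step 17: T1 LOAD ⇒ load; ctr=12 reg=12
step 18: T1 CAS ⇒ ok; ctr=13 reg=12

T2 = (5, 0)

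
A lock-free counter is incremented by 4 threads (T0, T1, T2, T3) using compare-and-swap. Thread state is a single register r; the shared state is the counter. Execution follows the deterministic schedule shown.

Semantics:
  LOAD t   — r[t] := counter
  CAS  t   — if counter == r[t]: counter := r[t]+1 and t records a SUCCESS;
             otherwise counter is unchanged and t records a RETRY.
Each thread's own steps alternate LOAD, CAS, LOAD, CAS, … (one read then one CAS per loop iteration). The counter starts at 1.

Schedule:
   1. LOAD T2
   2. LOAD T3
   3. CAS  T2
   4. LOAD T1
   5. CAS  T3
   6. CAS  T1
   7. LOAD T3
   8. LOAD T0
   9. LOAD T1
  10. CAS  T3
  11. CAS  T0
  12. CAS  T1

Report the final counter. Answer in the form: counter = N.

counter = 4

T2 LOAD — after: cnt=1, r=1 — load
T3 LOAD — after: cnt=1, r=1 — load
T2 CAS — after: cnt=2, r=1 — ok
T1 LOAD — after: cnt=2, r=2 — load
T3 CAS — after: cnt=2, r=1 — retry
T1 CAS — after: cnt=3, r=2 — ok
T3 LOAD — after: cnt=3, r=3 — load
T0 LOAD — after: cnt=3, r=3 — load
T1 LOAD — after: cnt=3, r=3 — load
T3 CAS — after: cnt=4, r=3 — ok
T0 CAS — after: cnt=4, r=3 — retry
T1 CAS — after: cnt=4, r=3 — retry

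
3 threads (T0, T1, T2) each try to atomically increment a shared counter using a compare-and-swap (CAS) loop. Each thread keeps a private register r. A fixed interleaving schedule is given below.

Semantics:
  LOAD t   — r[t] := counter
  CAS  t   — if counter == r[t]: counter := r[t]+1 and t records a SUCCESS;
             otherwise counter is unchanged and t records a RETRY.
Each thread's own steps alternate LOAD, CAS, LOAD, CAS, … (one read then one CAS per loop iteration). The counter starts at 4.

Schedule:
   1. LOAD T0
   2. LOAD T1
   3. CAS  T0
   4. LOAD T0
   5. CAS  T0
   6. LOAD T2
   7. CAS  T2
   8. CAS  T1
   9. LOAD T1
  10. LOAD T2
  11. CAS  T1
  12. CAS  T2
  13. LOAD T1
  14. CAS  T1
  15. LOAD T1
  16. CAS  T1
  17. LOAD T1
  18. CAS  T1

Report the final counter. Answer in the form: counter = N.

counter = 11

step 1: T0 LOAD ⇒ load; ctr=4 reg=4
step 2: T1 LOAD ⇒ load; ctr=4 reg=4
step 3: T0 CAS ⇒ ok; ctr=5 reg=4
step 4: T0 LOAD ⇒ load; ctr=5 reg=5
step 5: T0 CAS ⇒ ok; ctr=6 reg=5
step 6: T2 LOAD ⇒ load; ctr=6 reg=6
step 7: T2 CAS ⇒ ok; ctr=7 reg=6
step 8: T1 CAS ⇒ retry; ctr=7 reg=4
step 9: T1 LOAD ⇒ load; ctr=7 reg=7
step 10: T2 LOAD ⇒ load; ctr=7 reg=7
step 11: T1 CAS ⇒ ok; ctr=8 reg=7
step 12: T2 CAS ⇒ retry; ctr=8 reg=7
step 13: T1 LOAD ⇒ load; ctr=8 reg=8
step 14: T1 CAS ⇒ ok; ctr=9 reg=8
step 15: T1 LOAD ⇒ load; ctr=9 reg=9
step 16: T1 CAS ⇒ ok; ctr=10 reg=9
step 17: T1 LOAD ⇒ load; ctr=10 reg=10
step 18: T1 CAS ⇒ ok; ctr=11 reg=10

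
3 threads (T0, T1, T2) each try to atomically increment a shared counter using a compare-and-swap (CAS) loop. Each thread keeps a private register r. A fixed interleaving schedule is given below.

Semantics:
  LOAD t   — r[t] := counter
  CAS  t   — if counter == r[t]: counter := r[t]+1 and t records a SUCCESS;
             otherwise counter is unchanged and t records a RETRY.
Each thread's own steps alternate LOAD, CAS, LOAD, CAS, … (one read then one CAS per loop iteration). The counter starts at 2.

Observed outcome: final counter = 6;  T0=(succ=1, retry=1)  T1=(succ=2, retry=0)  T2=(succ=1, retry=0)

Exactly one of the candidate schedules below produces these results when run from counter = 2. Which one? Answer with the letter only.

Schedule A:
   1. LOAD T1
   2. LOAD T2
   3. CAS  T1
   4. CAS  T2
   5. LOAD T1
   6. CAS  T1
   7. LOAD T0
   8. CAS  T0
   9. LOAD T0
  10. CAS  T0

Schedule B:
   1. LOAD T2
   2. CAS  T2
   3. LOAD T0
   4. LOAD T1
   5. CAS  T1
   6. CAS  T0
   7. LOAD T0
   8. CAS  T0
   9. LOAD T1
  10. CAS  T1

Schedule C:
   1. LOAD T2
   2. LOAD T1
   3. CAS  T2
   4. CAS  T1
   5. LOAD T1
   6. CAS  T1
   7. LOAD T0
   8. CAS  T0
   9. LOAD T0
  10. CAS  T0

B

Run B:
step 1: T2 LOAD ⇒ load; ctr=2 reg=2
step 2: T2 CAS ⇒ ok; ctr=3 reg=2
step 3: T0 LOAD ⇒ load; ctr=3 reg=3
step 4: T1 LOAD ⇒ load; ctr=3 reg=3
step 5: T1 CAS ⇒ ok; ctr=4 reg=3
step 6: T0 CAS ⇒ retry; ctr=4 reg=3
step 7: T0 LOAD ⇒ load; ctr=4 reg=4
step 8: T0 CAS ⇒ ok; ctr=5 reg=4
step 9: T1 LOAD ⇒ load; ctr=5 reg=5
step 10: T1 CAS ⇒ ok; ctr=6 reg=5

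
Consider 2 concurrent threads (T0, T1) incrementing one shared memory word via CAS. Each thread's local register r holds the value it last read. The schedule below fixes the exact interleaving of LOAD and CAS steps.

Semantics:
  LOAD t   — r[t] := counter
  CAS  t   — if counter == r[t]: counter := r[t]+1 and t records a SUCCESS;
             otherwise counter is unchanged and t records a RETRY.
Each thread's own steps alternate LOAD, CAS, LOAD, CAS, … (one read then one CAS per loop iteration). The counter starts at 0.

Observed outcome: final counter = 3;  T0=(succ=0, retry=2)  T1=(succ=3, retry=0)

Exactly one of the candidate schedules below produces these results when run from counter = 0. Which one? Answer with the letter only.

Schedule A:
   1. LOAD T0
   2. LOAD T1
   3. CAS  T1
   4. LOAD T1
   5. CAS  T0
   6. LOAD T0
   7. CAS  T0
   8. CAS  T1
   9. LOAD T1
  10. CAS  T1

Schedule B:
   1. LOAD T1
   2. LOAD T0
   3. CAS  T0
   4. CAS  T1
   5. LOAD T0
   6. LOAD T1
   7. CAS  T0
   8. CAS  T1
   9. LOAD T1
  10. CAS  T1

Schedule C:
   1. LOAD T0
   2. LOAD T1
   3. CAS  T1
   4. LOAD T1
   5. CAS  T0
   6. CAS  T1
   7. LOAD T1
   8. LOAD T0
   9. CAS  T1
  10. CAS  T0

Run C:
T0 LOAD — after: cnt=0, r=0 — load
T1 LOAD — after: cnt=0, r=0 — load
T1 CAS — after: cnt=1, r=0 — ok
T1 LOAD — after: cnt=1, r=1 — load
T0 CAS — after: cnt=1, r=0 — retry
T1 CAS — after: cnt=2, r=1 — ok
T1 LOAD — after: cnt=2, r=2 — load
T0 LOAD — after: cnt=2, r=2 — load
T1 CAS — after: cnt=3, r=2 — ok
T0 CAS — after: cnt=3, r=2 — retry

C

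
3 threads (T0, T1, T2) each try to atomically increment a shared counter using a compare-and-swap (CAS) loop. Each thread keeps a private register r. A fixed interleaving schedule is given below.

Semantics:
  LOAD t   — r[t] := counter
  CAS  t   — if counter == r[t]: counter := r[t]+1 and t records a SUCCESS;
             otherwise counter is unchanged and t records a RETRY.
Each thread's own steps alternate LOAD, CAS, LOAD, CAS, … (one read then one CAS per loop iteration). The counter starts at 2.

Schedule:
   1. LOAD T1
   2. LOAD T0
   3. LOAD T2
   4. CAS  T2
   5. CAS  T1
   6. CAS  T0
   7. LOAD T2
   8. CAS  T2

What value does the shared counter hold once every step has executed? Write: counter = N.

counter = 4

   1) LOAD T1:  M=2  r_T1=2
   2) LOAD T0:  M=2  r_T0=2
   3) LOAD T2:  M=2  r_T2=2
   4) CAS  T2:  M=3  r_T2=2 ✓
   5) CAS  T1:  M=3  r_T1=2 ✗
   6) CAS  T0:  M=3  r_T0=2 ✗
   7) LOAD T2:  M=3  r_T2=3
   8) CAS  T2:  M=4  r_T2=3 ✓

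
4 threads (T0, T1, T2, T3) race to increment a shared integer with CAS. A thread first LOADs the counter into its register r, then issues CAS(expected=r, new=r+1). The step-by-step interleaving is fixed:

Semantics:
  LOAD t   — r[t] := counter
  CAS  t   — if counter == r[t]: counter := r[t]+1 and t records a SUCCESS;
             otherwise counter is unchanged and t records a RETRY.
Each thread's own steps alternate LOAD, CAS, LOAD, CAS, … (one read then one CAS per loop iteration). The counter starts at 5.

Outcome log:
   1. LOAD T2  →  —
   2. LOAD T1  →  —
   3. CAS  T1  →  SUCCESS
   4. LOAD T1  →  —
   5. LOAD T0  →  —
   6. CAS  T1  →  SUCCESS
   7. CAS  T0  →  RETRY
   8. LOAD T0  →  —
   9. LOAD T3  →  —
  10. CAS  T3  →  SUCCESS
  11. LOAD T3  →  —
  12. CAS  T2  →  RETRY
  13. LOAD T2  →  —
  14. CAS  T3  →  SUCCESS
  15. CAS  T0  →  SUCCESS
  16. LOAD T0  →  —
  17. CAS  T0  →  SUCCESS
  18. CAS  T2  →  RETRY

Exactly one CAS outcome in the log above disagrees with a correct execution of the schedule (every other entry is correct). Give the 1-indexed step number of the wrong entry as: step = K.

step = 15

Re-executing:
1. LOAD T2 → mem=5 r[T2]=5 [LOAD]
2. LOAD T1 → mem=5 r[T1]=5 [LOAD]
3. CAS T1 → mem=6 r[T1]=5 [OK]
4. LOAD T1 → mem=6 r[T1]=6 [LOAD]
5. LOAD T0 → mem=6 r[T0]=6 [LOAD]
6. CAS T1 → mem=7 r[T1]=6 [OK]
7. CAS T0 → mem=7 r[T0]=6 [RETRY]
8. LOAD T0 → mem=7 r[T0]=7 [LOAD]
9. LOAD T3 → mem=7 r[T3]=7 [LOAD]
10. CAS T3 → mem=8 r[T3]=7 [OK]
11. LOAD T3 → mem=8 r[T3]=8 [LOAD]
12. CAS T2 → mem=8 r[T2]=5 [RETRY]
13. LOAD T2 → mem=8 r[T2]=8 [LOAD]
14. CAS T3 → mem=9 r[T3]=8 [OK]
15. CAS T0 → mem=9 r[T0]=7 [RETRY]
16. LOAD T0 → mem=9 r[T0]=9 [LOAD]
17. CAS T0 → mem=10 r[T0]=9 [OK]
18. CAS T2 → mem=10 r[T2]=8 [RETRY]
Mismatch at 15.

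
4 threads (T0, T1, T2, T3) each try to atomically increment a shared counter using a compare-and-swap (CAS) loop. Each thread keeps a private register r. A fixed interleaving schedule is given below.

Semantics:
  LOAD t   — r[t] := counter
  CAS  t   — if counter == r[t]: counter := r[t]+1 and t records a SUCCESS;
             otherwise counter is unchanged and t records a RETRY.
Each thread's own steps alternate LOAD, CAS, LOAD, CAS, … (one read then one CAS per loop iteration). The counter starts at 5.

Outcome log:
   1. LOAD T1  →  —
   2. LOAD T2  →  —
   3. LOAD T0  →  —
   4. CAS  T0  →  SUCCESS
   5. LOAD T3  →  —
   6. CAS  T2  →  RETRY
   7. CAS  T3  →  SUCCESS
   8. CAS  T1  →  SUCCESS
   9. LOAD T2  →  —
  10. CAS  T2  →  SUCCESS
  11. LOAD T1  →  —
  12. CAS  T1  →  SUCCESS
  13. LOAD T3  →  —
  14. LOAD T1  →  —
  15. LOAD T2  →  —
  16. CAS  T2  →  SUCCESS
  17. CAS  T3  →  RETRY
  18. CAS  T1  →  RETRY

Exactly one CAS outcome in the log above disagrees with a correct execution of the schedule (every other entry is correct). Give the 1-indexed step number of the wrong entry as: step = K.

Re-executing:
step 1: T1 LOAD ⇒ load; ctr=5 reg=5
step 2: T2 LOAD ⇒ load; ctr=5 reg=5
step 3: T0 LOAD ⇒ load; ctr=5 reg=5
step 4: T0 CAS ⇒ ok; ctr=6 reg=5
step 5: T3 LOAD ⇒ load; ctr=6 reg=6
step 6: T2 CAS ⇒ retry; ctr=6 reg=5
step 7: T3 CAS ⇒ ok; ctr=7 reg=6
step 8: T1 CAS ⇒ retry; ctr=7 reg=5
step 9: T2 LOAD ⇒ load; ctr=7 reg=7
step 10: T2 CAS ⇒ ok; ctr=8 reg=7
step 11: T1 LOAD ⇒ load; ctr=8 reg=8
step 12: T1 CAS ⇒ ok; ctr=9 reg=8
step 13: T3 LOAD ⇒ load; ctr=9 reg=9
step 14: T1 LOAD ⇒ load; ctr=9 reg=9
step 15: T2 LOAD ⇒ load; ctr=9 reg=9
step 16: T2 CAS ⇒ ok; ctr=10 reg=9
step 17: T3 CAS ⇒ retry; ctr=10 reg=9
step 18: T1 CAS ⇒ retry; ctr=10 reg=9
Log disagrees first at step 8.

step = 8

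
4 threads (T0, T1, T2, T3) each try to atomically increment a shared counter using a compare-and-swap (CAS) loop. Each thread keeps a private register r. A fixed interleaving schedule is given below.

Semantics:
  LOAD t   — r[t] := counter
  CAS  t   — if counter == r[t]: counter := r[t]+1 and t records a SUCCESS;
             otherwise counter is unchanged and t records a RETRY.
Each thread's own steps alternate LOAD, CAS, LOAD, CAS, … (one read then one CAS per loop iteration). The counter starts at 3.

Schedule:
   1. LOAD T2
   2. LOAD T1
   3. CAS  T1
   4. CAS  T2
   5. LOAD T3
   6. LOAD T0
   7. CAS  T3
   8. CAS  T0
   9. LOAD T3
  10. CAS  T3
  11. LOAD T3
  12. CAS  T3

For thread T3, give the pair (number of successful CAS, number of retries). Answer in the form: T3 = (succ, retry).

T3 = (3, 0)

T2 LOAD — after: cnt=3, r=3 — load
T1 LOAD — after: cnt=3, r=3 — load
T1 CAS — after: cnt=4, r=3 — ok
T2 CAS — after: cnt=4, r=3 — retry
T3 LOAD — after: cnt=4, r=4 — load
T0 LOAD — after: cnt=4, r=4 — load
T3 CAS — after: cnt=5, r=4 — ok
T0 CAS — after: cnt=5, r=4 — retry
T3 LOAD — after: cnt=5, r=5 — load
T3 CAS — after: cnt=6, r=5 — ok
T3 LOAD — after: cnt=6, r=6 — load
T3 CAS — after: cnt=7, r=6 — ok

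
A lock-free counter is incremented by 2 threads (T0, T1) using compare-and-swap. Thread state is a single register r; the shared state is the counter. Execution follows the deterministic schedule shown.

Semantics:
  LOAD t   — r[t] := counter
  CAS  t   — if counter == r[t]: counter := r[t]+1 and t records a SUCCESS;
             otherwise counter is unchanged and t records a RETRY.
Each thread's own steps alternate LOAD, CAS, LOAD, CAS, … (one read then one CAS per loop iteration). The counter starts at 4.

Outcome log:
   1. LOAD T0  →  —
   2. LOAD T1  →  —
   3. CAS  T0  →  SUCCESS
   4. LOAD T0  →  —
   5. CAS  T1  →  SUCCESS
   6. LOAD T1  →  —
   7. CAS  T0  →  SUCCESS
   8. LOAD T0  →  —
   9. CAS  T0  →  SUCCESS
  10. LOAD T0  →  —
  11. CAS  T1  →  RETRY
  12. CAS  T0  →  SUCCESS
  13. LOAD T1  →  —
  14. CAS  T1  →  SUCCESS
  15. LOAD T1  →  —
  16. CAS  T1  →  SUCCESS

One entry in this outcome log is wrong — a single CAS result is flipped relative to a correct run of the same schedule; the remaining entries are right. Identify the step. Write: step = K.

step = 5

Reference trace:
T0 LOAD — after: cnt=4, r=4 — load
T1 LOAD — after: cnt=4, r=4 — load
T0 CAS — after: cnt=5, r=4 — ok
T0 LOAD — after: cnt=5, r=5 — load
T1 CAS — after: cnt=5, r=4 — retry
T1 LOAD — after: cnt=5, r=5 — load
T0 CAS — after: cnt=6, r=5 — ok
T0 LOAD — after: cnt=6, r=6 — load
T0 CAS — after: cnt=7, r=6 — ok
T0 LOAD — after: cnt=7, r=7 — load
T1 CAS — after: cnt=7, r=5 — retry
T0 CAS — after: cnt=8, r=7 — ok
T1 LOAD — after: cnt=8, r=8 — load
T1 CAS — after: cnt=9, r=8 — ok
T1 LOAD — after: cnt=9, r=9 — load
T1 CAS — after: cnt=10, r=9 — ok
Flip is step 5.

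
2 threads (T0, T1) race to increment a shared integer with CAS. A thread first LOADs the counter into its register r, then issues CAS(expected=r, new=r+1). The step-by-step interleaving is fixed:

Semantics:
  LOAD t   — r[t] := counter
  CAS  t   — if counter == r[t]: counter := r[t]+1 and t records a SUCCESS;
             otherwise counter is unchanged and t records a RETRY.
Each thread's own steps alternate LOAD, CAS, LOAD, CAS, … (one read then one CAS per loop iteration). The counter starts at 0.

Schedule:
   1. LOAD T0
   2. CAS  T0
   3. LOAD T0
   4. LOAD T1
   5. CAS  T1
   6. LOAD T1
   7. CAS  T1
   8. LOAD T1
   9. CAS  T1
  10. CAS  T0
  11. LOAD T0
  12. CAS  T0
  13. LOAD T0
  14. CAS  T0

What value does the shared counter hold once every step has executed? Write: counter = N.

step 1: T0 LOAD ⇒ load; ctr=0 reg=0
step 2: T0 CAS ⇒ ok; ctr=1 reg=0
step 3: T0 LOAD ⇒ load; ctr=1 reg=1
step 4: T1 LOAD ⇒ load; ctr=1 reg=1
step 5: T1 CAS ⇒ ok; ctr=2 reg=1
step 6: T1 LOAD ⇒ load; ctr=2 reg=2
step 7: T1 CAS ⇒ ok; ctr=3 reg=2
step 8: T1 LOAD ⇒ load; ctr=3 reg=3
step 9: T1 CAS ⇒ ok; ctr=4 reg=3
step 10: T0 CAS ⇒ retry; ctr=4 reg=1
step 11: T0 LOAD ⇒ load; ctr=4 reg=4
step 12: T0 CAS ⇒ ok; ctr=5 reg=4
step 13: T0 LOAD ⇒ load; ctr=5 reg=5
step 14: T0 CAS ⇒ ok; ctr=6 reg=5

counter = 6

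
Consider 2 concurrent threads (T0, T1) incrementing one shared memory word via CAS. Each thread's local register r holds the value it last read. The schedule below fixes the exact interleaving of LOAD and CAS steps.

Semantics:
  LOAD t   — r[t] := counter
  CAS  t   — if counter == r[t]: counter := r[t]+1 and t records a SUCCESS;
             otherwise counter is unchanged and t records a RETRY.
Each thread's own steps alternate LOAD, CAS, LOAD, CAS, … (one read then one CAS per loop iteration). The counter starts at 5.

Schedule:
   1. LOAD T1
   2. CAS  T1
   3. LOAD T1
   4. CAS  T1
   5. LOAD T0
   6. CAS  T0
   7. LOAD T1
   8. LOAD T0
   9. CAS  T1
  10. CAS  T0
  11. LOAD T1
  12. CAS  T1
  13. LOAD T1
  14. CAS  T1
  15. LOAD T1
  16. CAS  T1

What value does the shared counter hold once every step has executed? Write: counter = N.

counter = 12

[1] T1.load  rd  (counter 5, T1.r 5)
[2] T1.cas  hit  (counter 6, T1.r 5)
[3] T1.load  rd  (counter 6, T1.r 6)
[4] T1.cas  hit  (counter 7, T1.r 6)
[5] T0.load  rd  (counter 7, T0.r 7)
[6] T0.cas  hit  (counter 8, T0.r 7)
[7] T1.load  rd  (counter 8, T1.r 8)
[8] T0.load  rd  (counter 8, T0.r 8)
[9] T1.cas  hit  (counter 9, T1.r 8)
[10] T0.cas  miss  (counter 9, T0.r 8)
[11] T1.load  rd  (counter 9, T1.r 9)
[12] T1.cas  hit  (counter 10, T1.r 9)
[13] T1.load  rd  (counter 10, T1.r 10)
[14] T1.cas  hit  (counter 11, T1.r 10)
[15] T1.load  rd  (counter 11, T1.r 11)
[16] T1.cas  hit  (counter 12, T1.r 11)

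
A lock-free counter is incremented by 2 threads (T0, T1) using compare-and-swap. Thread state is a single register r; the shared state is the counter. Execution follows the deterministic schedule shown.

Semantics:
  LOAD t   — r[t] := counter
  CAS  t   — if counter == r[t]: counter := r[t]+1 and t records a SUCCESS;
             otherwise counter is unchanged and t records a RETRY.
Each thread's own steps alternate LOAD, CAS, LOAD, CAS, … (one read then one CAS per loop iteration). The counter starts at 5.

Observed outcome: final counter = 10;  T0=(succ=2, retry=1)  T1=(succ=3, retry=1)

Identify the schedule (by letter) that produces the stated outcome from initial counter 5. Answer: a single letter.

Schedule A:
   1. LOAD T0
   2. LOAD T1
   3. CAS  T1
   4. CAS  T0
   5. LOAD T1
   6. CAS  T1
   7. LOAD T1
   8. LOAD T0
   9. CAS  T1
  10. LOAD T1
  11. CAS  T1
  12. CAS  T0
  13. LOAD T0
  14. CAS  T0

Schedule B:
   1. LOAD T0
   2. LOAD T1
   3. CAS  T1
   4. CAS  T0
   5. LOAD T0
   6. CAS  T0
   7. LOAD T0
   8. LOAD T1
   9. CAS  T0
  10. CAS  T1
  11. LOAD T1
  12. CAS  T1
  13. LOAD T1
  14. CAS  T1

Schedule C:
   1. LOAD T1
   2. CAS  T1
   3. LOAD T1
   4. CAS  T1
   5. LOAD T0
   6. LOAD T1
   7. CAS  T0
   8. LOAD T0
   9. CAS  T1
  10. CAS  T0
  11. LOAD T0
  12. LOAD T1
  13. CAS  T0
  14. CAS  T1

Simulating candidate B:
step 1: T0 LOAD ⇒ load; ctr=5 reg=5
step 2: T1 LOAD ⇒ load; ctr=5 reg=5
step 3: T1 CAS ⇒ ok; ctr=6 reg=5
step 4: T0 CAS ⇒ retry; ctr=6 reg=5
step 5: T0 LOAD ⇒ load; ctr=6 reg=6
step 6: T0 CAS ⇒ ok; ctr=7 reg=6
step 7: T0 LOAD ⇒ load; ctr=7 reg=7
step 8: T1 LOAD ⇒ load; ctr=7 reg=7
step 9: T0 CAS ⇒ ok; ctr=8 reg=7
step 10: T1 CAS ⇒ retry; ctr=8 reg=7
step 11: T1 LOAD ⇒ load; ctr=8 reg=8
step 12: T1 CAS ⇒ ok; ctr=9 reg=8
step 13: T1 LOAD ⇒ load; ctr=9 reg=9
step 14: T1 CAS ⇒ ok; ctr=10 reg=9

B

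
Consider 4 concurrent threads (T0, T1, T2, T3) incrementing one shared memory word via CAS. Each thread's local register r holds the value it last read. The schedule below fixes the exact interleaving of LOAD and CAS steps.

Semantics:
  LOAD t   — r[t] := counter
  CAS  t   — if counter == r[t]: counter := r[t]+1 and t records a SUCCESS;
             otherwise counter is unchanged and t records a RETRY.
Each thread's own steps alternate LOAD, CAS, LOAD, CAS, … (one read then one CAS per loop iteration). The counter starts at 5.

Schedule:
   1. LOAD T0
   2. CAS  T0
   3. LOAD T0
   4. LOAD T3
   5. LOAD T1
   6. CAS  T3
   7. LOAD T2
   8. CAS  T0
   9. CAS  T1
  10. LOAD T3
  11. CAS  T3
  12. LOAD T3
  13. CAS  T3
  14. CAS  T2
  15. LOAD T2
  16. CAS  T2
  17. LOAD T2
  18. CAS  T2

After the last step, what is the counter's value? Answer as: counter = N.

counter = 11

step 1: T0 LOAD ⇒ load; ctr=5 reg=5
step 2: T0 CAS ⇒ ok; ctr=6 reg=5
step 3: T0 LOAD ⇒ load; ctr=6 reg=6
step 4: T3 LOAD ⇒ load; ctr=6 reg=6
step 5: T1 LOAD ⇒ load; ctr=6 reg=6
step 6: T3 CAS ⇒ ok; ctr=7 reg=6
step 7: T2 LOAD ⇒ load; ctr=7 reg=7
step 8: T0 CAS ⇒ retry; ctr=7 reg=6
step 9: T1 CAS ⇒ retry; ctr=7 reg=6
step 10: T3 LOAD ⇒ load; ctr=7 reg=7
step 11: T3 CAS ⇒ ok; ctr=8 reg=7
step 12: T3 LOAD ⇒ load; ctr=8 reg=8
step 13: T3 CAS ⇒ ok; ctr=9 reg=8
step 14: T2 CAS ⇒ retry; ctr=9 reg=7
step 15: T2 LOAD ⇒ load; ctr=9 reg=9
step 16: T2 CAS ⇒ ok; ctr=10 reg=9
step 17: T2 LOAD ⇒ load; ctr=10 reg=10
step 18: T2 CAS ⇒ ok; ctr=11 reg=10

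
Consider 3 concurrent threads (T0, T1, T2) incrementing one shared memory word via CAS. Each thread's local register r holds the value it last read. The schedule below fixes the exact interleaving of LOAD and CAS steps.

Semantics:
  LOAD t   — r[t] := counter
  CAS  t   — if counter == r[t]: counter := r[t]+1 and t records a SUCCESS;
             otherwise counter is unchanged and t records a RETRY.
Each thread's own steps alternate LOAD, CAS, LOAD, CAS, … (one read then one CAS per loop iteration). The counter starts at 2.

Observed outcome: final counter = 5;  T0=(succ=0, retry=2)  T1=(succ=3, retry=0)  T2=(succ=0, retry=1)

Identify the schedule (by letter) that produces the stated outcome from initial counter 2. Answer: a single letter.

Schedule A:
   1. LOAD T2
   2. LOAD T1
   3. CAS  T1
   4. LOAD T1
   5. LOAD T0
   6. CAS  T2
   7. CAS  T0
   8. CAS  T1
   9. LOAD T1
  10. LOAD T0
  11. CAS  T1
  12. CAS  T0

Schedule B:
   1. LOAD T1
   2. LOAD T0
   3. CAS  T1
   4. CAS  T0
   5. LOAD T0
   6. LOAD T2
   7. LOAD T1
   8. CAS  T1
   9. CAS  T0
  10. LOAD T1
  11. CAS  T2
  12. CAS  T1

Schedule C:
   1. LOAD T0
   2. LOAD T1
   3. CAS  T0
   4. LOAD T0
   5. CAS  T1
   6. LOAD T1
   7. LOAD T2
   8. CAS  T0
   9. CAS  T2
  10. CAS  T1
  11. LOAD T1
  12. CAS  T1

Simulating candidate B:
T1 LOAD — after: cnt=2, r=2 — load
T0 LOAD — after: cnt=2, r=2 — load
T1 CAS — after: cnt=3, r=2 — ok
T0 CAS — after: cnt=3, r=2 — retry
T0 LOAD — after: cnt=3, r=3 — load
T2 LOAD — after: cnt=3, r=3 — load
T1 LOAD — after: cnt=3, r=3 — load
T1 CAS — after: cnt=4, r=3 — ok
T0 CAS — after: cnt=4, r=3 — retry
T1 LOAD — after: cnt=4, r=4 — load
T2 CAS — after: cnt=4, r=3 — retry
T1 CAS — after: cnt=5, r=4 — ok

B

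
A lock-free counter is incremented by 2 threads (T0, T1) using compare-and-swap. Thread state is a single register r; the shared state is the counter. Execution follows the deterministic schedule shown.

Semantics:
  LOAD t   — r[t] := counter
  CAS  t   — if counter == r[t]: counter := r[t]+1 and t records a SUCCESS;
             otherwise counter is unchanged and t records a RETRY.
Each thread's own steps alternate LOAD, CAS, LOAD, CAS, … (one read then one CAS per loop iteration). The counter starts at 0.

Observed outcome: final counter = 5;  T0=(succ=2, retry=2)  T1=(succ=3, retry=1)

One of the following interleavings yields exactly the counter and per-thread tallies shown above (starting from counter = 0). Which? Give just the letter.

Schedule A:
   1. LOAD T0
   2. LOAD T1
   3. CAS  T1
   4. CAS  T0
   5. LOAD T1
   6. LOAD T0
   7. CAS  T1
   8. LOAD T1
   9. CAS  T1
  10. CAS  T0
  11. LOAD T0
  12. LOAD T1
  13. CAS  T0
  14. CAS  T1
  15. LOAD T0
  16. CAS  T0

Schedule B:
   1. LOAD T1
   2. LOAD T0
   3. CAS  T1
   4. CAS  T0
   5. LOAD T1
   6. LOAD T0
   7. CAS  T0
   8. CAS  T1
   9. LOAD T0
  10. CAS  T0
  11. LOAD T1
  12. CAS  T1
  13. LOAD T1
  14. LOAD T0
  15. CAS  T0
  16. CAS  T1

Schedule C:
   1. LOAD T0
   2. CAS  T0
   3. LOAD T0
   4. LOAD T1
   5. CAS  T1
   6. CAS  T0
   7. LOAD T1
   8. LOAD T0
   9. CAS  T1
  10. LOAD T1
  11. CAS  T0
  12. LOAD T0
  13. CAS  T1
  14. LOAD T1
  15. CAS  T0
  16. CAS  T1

Run A:
[1] T0.load  rd  (counter 0, T0.r 0)
[2] T1.load  rd  (counter 0, T1.r 0)
[3] T1.cas  hit  (counter 1, T1.r 0)
[4] T0.cas  miss  (counter 1, T0.r 0)
[5] T1.load  rd  (counter 1, T1.r 1)
[6] T0.load  rd  (counter 1, T0.r 1)
[7] T1.cas  hit  (counter 2, T1.r 1)
[8] T1.load  rd  (counter 2, T1.r 2)
[9] T1.cas  hit  (counter 3, T1.r 2)
[10] T0.cas  miss  (counter 3, T0.r 1)
[11] T0.load  rd  (counter 3, T0.r 3)
[12] T1.load  rd  (counter 3, T1.r 3)
[13] T0.cas  hit  (counter 4, T0.r 3)
[14] T1.cas  miss  (counter 4, T1.r 3)
[15] T0.load  rd  (counter 4, T0.r 4)
[16] T0.cas  hit  (counter 5, T0.r 4)

A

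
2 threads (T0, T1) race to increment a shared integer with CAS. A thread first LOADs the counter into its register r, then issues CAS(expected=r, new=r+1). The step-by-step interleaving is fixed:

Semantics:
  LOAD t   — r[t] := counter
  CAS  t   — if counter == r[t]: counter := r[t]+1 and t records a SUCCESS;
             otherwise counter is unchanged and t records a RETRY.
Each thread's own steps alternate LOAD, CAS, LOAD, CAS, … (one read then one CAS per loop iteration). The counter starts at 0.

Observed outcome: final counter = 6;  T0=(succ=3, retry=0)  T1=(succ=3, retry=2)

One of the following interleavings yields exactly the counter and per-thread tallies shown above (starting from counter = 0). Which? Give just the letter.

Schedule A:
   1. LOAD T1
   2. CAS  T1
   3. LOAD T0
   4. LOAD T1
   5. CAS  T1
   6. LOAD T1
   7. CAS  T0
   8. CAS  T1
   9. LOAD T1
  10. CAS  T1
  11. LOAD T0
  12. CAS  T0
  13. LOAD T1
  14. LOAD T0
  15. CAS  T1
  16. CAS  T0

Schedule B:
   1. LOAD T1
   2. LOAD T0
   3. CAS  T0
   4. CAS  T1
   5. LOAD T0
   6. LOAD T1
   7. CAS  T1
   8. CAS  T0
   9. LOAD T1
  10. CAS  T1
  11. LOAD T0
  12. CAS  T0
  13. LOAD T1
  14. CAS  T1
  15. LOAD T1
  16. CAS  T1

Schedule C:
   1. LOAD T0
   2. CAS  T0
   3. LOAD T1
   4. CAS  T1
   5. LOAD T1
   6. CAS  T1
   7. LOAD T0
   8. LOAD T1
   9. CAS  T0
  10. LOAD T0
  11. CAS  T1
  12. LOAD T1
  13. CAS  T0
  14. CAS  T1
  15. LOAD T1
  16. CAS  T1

C

Tracing schedule C:
#1 T0 reads 0
#2 T0 CAS(0→1) writes; counter now 1
#3 T1 reads 1
#4 T1 CAS(1→2) writes; counter now 2
#5 T1 reads 2
#6 T1 CAS(2→3) writes; counter now 3
#7 T0 reads 3
#8 T1 reads 3
#9 T0 CAS(3→4) writes; counter now 4
#10 T0 reads 4
#11 T1 CAS(3→4) fails; counter now 4
#12 T1 reads 4
#13 T0 CAS(4→5) writes; counter now 5
#14 T1 CAS(4→5) fails; counter now 5
#15 T1 reads 5
#16 T1 CAS(5→6) writes; counter now 6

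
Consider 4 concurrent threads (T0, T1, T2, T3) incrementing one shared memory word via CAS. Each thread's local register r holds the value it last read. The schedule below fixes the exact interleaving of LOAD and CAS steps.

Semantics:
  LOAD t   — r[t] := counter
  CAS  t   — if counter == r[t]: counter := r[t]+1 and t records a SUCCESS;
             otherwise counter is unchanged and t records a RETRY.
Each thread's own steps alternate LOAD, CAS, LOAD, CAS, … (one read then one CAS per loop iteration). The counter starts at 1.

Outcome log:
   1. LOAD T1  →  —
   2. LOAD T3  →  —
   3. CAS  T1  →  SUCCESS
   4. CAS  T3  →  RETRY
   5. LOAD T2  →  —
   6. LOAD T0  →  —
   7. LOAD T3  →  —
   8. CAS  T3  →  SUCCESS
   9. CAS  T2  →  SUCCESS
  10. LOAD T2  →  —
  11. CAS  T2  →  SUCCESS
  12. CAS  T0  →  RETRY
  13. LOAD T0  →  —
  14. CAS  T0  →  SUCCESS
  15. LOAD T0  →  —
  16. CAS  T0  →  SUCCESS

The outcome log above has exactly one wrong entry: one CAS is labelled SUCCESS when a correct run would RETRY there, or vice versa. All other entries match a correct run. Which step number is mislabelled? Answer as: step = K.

step = 9

Re-executing:
[1] T1.load  rd  (counter 1, T1.r 1)
[2] T3.load  rd  (counter 1, T3.r 1)
[3] T1.cas  hit  (counter 2, T1.r 1)
[4] T3.cas  miss  (counter 2, T3.r 1)
[5] T2.load  rd  (counter 2, T2.r 2)
[6] T0.load  rd  (counter 2, T0.r 2)
[7] T3.load  rd  (counter 2, T3.r 2)
[8] T3.cas  hit  (counter 3, T3.r 2)
[9] T2.cas  miss  (counter 3, T2.r 2)
[10] T2.load  rd  (counter 3, T2.r 3)
[11] T2.cas  hit  (counter 4, T2.r 3)
[12] T0.cas  miss  (counter 4, T0.r 2)
[13] T0.load  rd  (counter 4, T0.r 4)
[14] T0.cas  hit  (counter 5, T0.r 4)
[15] T0.load  rd  (counter 5, T0.r 5)
[16] T0.cas  hit  (counter 6, T0.r 5)
Log disagrees first at step 9.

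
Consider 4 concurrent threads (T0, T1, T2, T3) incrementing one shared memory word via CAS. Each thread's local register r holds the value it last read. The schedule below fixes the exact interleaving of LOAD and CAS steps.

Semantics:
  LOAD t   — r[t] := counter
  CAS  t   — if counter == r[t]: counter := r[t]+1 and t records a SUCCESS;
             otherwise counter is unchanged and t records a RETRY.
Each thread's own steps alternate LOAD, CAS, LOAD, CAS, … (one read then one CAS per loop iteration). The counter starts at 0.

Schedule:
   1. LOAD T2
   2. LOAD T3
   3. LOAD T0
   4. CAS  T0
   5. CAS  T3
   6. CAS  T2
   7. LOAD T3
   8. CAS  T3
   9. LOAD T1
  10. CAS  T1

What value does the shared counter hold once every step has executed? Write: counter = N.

counter = 3

[1] T2.load  rd  (counter 0, T2.r 0)
[2] T3.load  rd  (counter 0, T3.r 0)
[3] T0.load  rd  (counter 0, T0.r 0)
[4] T0.cas  hit  (counter 1, T0.r 0)
[5] T3.cas  miss  (counter 1, T3.r 0)
[6] T2.cas  miss  (counter 1, T2.r 0)
[7] T3.load  rd  (counter 1, T3.r 1)
[8] T3.cas  hit  (counter 2, T3.r 1)
[9] T1.load  rd  (counter 2, T1.r 2)
[10] T1.cas  hit  (counter 3, T1.r 2)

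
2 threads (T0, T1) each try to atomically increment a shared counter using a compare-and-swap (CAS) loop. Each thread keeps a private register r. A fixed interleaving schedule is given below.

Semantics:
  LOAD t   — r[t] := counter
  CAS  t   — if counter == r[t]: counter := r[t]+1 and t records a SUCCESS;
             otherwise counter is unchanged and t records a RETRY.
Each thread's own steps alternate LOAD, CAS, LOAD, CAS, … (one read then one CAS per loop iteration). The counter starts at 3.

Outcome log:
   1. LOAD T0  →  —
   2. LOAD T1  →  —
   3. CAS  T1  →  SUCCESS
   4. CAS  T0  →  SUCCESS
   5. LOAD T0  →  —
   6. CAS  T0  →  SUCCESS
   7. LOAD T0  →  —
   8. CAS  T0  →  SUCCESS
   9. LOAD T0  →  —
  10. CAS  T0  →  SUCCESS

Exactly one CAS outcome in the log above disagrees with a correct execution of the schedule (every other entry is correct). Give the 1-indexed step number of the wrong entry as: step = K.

Re-executing:
step 1: T0 LOAD ⇒ load; ctr=3 reg=3
step 2: T1 LOAD ⇒ load; ctr=3 reg=3
step 3: T1 CAS ⇒ ok; ctr=4 reg=3
step 4: T0 CAS ⇒ retry; ctr=4 reg=3
step 5: T0 LOAD ⇒ load; ctr=4 reg=4
step 6: T0 CAS ⇒ ok; ctr=5 reg=4
step 7: T0 LOAD ⇒ load; ctr=5 reg=5
step 8: T0 CAS ⇒ ok; ctr=6 reg=5
step 9: T0 LOAD ⇒ load; ctr=6 reg=6
step 10: T0 CAS ⇒ ok; ctr=7 reg=6
Log disagrees first at step 4.

step = 4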